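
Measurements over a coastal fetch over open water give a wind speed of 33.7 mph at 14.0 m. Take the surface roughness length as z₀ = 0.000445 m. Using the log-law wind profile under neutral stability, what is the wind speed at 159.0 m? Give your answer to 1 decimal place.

Log law: V(z) ∝ ln(z/z₀), so V₂/V₁ = ln(z₂/z₀) / ln(z₁/z₀).
ln(159.0/0.000445) = 12.7863, ln(14.0/0.000445) = 10.3565
V₂ = 33.7 × 12.7863/10.3565 = 33.7 × 1.2346 = 41.6067 mph

41.6 mph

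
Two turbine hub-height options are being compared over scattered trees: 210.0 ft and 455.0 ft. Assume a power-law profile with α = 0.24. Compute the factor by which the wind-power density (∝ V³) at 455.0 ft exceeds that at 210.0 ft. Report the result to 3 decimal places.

1.745

Speed ratio: V_B/V_A = (z_B/z_A)^α = (455.0/210.0)^0.24 = (2.1667)^0.24 = 1.20390
Power-density ratio: P_B/P_A = (V_B/V_A)³ = (1.20390)³ = 1.74490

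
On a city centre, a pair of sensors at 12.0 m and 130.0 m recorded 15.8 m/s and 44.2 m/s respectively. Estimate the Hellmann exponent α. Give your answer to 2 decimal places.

Power law: V₂/V₁ = (z₂/z₁)^α ⇒ α = ln(V₂/V₁) / ln(z₂/z₁)
α = ln(44.2/15.8) / ln(130.0/12.0) = ln(2.7975) / ln(10.8333)
  = 1.02871 / 2.38263 = 0.43176

α ≈ 0.43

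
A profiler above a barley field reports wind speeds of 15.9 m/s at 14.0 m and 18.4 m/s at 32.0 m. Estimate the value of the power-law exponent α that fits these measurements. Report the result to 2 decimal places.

Power law: V₂/V₁ = (z₂/z₁)^α ⇒ α = ln(V₂/V₁) / ln(z₂/z₁)
α = ln(18.4/15.9) / ln(32.0/14.0) = ln(1.1572) / ln(2.2857)
  = 0.14603 / 0.82668 = 0.17665

α ≈ 0.18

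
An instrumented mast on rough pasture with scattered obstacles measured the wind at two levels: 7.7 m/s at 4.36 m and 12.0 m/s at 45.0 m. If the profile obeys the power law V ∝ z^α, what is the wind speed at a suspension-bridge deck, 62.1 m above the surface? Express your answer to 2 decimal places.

First find α: α = ln(V₂/V₁)/ln(z₂/z₁) = ln(12.0/7.7)/ln(45.0/4.36) = 0.44369/2.33419 = 0.1901
Extrapolate from 45.0 m to 62.1 m: V₃ = 12.0 × (62.1/45.0)^0.1901 = 12.0 × 1.0631 = 12.7576 m/s

12.76 m/s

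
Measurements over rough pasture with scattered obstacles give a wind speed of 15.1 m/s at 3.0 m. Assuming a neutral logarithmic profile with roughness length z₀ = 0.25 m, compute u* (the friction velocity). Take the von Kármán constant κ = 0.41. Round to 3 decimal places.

Log law: V(z) = (u*/κ) · ln(z/z₀) ⇒ u* = κ · V / ln(z/z₀)
u* = 0.41 × 15.1 / ln(3.0/0.25) = 0.41 × 15.1 / 2.4849
   = 6.1910 / 2.4849 = 2.4914 m/s

u* ≈ 2.491 m/s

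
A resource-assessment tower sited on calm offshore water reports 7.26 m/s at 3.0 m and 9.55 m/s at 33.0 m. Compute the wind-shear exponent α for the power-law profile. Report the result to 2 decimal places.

Power law: V₂/V₁ = (z₂/z₁)^α ⇒ α = ln(V₂/V₁) / ln(z₂/z₁)
α = ln(9.55/7.26) / ln(33.0/3.0) = ln(1.3154) / ln(11.0000)
  = 0.27416 / 2.39790 = 0.11433

α ≈ 0.11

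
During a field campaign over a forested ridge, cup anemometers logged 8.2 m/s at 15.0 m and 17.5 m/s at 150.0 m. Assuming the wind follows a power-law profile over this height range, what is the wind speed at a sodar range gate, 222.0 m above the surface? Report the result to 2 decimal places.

19.91 m/s

First find α: α = ln(V₂/V₁)/ln(z₂/z₁) = ln(17.5/8.2)/ln(150.0/15.0) = 0.75807/2.30259 = 0.3292
Extrapolate from 150.0 m to 222.0 m: V₃ = 17.5 × (222.0/150.0)^0.3292 = 17.5 × 1.1378 = 19.9110 m/s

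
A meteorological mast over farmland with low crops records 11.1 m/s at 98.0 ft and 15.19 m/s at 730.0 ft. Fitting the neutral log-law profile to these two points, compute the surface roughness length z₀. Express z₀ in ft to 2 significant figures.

Log law: V(z) ∝ ln(z/z₀). With r = V₁/V₂ = 11.1/15.19 = 0.73074,
r · ln(z₂/z₀) = ln(z₁/z₀) ⇒ ln z₀ = (ln z₁ − r·ln z₂)/(1 − r)
ln z₀ = (4.58497 − 0.73074×6.59304) / 0.26926 = -0.8648
z₀ = exp(-0.8648) = 0.4211 ft

z₀ ≈ 0.42 ft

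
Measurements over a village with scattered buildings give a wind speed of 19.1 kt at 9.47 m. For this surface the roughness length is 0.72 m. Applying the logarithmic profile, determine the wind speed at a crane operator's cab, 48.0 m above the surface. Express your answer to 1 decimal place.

Log law: V(z) ∝ ln(z/z₀), so V₂/V₁ = ln(z₂/z₀) / ln(z₁/z₀).
ln(48.0/0.72) = 4.1997, ln(9.47/0.72) = 2.5766
V₂ = 19.1 × 4.1997/2.5766 = 19.1 × 1.6299 = 31.1315 kt

31.1 kt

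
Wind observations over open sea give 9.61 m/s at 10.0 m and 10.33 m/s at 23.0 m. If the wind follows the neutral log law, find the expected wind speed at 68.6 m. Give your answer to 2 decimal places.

Log law: V ∝ ln(z/z₀). From the pair, with r = V₁/V₂ = 0.93030,
ln z₀ = (ln z₁ − r·ln z₂)/(1 − r) = (2.3026 − 0.93030×3.1355)/0.06970 = -8.8144 → z₀ = 0.0001486 m
V₃ = V₁ · ln(z₃/z₀)/ln(z₁/z₀) = 9.61 × 13.0427/11.1170 = 11.2747 m/s

11.27 m/s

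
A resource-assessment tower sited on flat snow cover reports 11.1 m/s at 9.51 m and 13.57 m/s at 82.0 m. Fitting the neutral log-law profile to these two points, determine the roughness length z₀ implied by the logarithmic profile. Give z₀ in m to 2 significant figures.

z₀ ≈ 0.00059 m

Log law: V(z) ∝ ln(z/z₀). With r = V₁/V₂ = 11.1/13.57 = 0.81798,
r · ln(z₂/z₀) = ln(z₁/z₀) ⇒ ln z₀ = (ln z₁ − r·ln z₂)/(1 − r)
ln z₀ = (2.25234 − 0.81798×4.40672) / 0.18202 = -7.4293
z₀ = exp(-7.4293) = 0.0005936 m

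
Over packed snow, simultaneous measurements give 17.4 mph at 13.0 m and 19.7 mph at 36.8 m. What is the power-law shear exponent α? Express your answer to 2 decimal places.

Power law: V₂/V₁ = (z₂/z₁)^α ⇒ α = ln(V₂/V₁) / ln(z₂/z₁)
α = ln(19.7/17.4) / ln(36.8/13.0) = ln(1.1322) / ln(2.8308)
  = 0.12415 / 1.04055 = 0.11931

α ≈ 0.12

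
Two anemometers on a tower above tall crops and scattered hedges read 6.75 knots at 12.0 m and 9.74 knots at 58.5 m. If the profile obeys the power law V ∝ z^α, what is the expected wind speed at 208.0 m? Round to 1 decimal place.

13.1 knots

First find α: α = ln(V₂/V₁)/ln(z₂/z₁) = ln(9.74/6.75)/ln(58.5/12.0) = 0.36670/1.58412 = 0.2315
Extrapolate from 58.5 m to 208.0 m: V₃ = 9.74 × (208.0/58.5)^0.2315 = 9.74 × 1.3413 = 13.0643 knots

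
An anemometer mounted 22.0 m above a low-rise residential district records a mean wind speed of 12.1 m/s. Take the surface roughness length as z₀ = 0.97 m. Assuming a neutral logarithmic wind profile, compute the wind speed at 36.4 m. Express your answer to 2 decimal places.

Log law: V(z) ∝ ln(z/z₀), so V₂/V₁ = ln(z₂/z₀) / ln(z₁/z₀).
ln(36.4/0.97) = 3.6250, ln(22.0/0.97) = 3.1215
V₂ = 12.1 × 3.6250/3.1215 = 12.1 × 1.1613 = 14.0518 m/s

14.05 m/s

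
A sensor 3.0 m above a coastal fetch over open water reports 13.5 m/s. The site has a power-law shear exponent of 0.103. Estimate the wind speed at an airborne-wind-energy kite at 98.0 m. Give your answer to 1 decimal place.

Power-law profile: V₂ = V₁ · (z₂/z₁)^α
V₂ = 13.5 × (98.0/3.0)^0.103 = 13.5 × (32.6667)^0.103
    = 13.5 × 1.4320 = 19.3324 m/s

19.3 m/s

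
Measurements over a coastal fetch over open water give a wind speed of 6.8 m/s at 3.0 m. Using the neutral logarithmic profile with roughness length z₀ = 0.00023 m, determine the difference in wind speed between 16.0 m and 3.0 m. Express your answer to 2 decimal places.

Log law: V₂ = V₁ · ln(z₂/z₀)/ln(z₁/z₀) = 6.8 × 11.1500/9.4760 = 8.0012 m/s
ΔV = 8.0012 − 6.8 = 1.2012 m/s

1.20 m/s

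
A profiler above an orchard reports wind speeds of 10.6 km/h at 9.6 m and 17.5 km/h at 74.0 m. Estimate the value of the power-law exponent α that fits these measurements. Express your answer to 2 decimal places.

α ≈ 0.25

Power law: V₂/V₁ = (z₂/z₁)^α ⇒ α = ln(V₂/V₁) / ln(z₂/z₁)
α = ln(17.5/10.6) / ln(74.0/9.6) = ln(1.6509) / ln(7.7083)
  = 0.50135 / 2.04230 = 0.24548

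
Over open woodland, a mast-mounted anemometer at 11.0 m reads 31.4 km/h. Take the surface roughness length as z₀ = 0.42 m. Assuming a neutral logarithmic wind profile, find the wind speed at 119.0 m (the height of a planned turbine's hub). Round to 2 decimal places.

54.30 km/h

Log law: V(z) ∝ ln(z/z₀), so V₂/V₁ = ln(z₂/z₀) / ln(z₁/z₀).
ln(119.0/0.42) = 5.6466, ln(11.0/0.42) = 3.2654
V₂ = 31.4 × 5.6466/3.2654 = 31.4 × 1.7292 = 54.2979 km/h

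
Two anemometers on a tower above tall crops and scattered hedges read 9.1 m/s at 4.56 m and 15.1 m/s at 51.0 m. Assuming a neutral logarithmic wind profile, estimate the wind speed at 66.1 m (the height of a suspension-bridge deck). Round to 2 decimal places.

Log law: V ∝ ln(z/z₀). From the pair, with r = V₁/V₂ = 0.60265,
ln z₀ = (ln z₁ − r·ln z₂)/(1 − r) = (1.5173 − 0.60265×3.9318)/0.39735 = -2.1447 → z₀ = 0.1171 m
V₃ = V₁ · ln(z₃/z₀)/ln(z₁/z₀) = 9.1 × 6.3358/3.6620 = 15.7445 m/s

15.74 m/s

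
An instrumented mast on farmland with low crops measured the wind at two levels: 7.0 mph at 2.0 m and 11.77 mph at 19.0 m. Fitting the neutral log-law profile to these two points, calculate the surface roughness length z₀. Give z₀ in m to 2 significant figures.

Log law: V(z) ∝ ln(z/z₀). With r = V₁/V₂ = 7.0/11.77 = 0.59473,
r · ln(z₂/z₀) = ln(z₁/z₀) ⇒ ln z₀ = (ln z₁ − r·ln z₂)/(1 − r)
ln z₀ = (0.69315 − 0.59473×2.94444) / 0.40527 = -2.6106
z₀ = exp(-2.6106) = 0.07349 m

z₀ ≈ 0.073 m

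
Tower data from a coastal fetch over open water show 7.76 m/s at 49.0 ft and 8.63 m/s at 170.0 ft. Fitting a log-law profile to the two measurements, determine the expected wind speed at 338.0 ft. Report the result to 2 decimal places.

Log law: V ∝ ln(z/z₀). From the pair, with r = V₁/V₂ = 0.89919,
ln z₀ = (ln z₁ − r·ln z₂)/(1 − r) = (3.8918 − 0.89919×5.1358)/0.10081 = -7.2039 → z₀ = 0.0007437 ft
V₃ = V₁ · ln(z₃/z₀)/ln(z₁/z₀) = 7.76 × 13.0269/11.0957 = 9.1106 m/s

9.11 m/s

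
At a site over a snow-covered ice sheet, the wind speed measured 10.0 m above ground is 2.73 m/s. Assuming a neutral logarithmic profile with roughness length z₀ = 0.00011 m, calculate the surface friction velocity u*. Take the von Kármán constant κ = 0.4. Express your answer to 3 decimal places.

u* ≈ 0.096 m/s

Log law: V(z) = (u*/κ) · ln(z/z₀) ⇒ u* = κ · V / ln(z/z₀)
u* = 0.4 × 2.73 / ln(10.0/0.00011) = 0.4 × 2.73 / 11.4176
   = 1.0920 / 11.4176 = 0.0956 m/s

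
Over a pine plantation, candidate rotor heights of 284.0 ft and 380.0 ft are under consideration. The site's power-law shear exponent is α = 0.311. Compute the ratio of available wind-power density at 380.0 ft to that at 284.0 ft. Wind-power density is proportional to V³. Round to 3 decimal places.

1.312

Speed ratio: V_B/V_A = (z_B/z_A)^α = (380.0/284.0)^0.311 = (1.3380)^0.311 = 1.09479
Power-density ratio: P_B/P_A = (V_B/V_A)³ = (1.09479)³ = 1.31218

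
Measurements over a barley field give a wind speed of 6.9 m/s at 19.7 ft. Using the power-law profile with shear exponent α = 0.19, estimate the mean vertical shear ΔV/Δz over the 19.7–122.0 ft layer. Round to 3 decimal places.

0.028 m/s/ft

Power law: V₂ = V₁ · (z₂/z₁)^α = 6.9 × (6.1929)^0.19 = 9.7568 m/s
ΔV/Δz = (9.7568 − 6.9)/(122.0 − 19.7) = 2.8568/102.3000 = 0.02793 m/s/ft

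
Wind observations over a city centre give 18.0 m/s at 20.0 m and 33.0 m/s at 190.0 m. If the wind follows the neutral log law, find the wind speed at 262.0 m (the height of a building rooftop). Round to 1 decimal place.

Log law: V ∝ ln(z/z₀). From the pair, with r = V₁/V₂ = 0.54545,
ln z₀ = (ln z₁ − r·ln z₂)/(1 − r) = (2.9957 − 0.54545×5.2470)/0.45455 = 0.2942 → z₀ = 1.342 m
V₃ = V₁ · ln(z₃/z₀)/ln(z₁/z₀) = 18.0 × 5.2742/2.7016 = 35.1409 m/s

35.1 m/s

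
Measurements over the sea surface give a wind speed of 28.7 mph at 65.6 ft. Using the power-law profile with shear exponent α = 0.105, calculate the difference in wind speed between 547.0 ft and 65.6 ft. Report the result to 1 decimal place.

Power law: V₂ = V₁ · (z₂/z₁)^α = 28.7 × (8.3384)^0.105 = 35.8588 mph
ΔV = 35.8588 − 28.7 = 7.1588 mph

7.2 mph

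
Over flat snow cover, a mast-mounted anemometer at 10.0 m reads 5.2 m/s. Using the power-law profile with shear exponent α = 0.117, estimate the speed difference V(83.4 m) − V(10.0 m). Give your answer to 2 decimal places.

1.46 m/s

Power law: V₂ = V₁ · (z₂/z₁)^α = 5.2 × (8.3400)^0.117 = 6.6647 m/s
ΔV = 6.6647 − 5.2 = 1.4647 m/s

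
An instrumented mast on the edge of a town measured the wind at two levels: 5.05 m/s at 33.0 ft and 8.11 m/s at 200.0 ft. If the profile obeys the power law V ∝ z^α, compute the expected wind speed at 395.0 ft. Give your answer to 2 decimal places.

First find α: α = ln(V₂/V₁)/ln(z₂/z₁) = ln(8.11/5.05)/ln(200.0/33.0) = 0.47371/1.80181 = 0.2629
Extrapolate from 200.0 ft to 395.0 ft: V₃ = 8.11 × (395.0/200.0)^0.2629 = 8.11 × 1.1959 = 9.6990 m/s

9.70 m/s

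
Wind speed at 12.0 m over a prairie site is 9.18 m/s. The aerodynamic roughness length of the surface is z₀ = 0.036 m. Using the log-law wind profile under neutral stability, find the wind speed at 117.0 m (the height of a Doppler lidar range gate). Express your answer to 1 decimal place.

Log law: V(z) ∝ ln(z/z₀), so V₂/V₁ = ln(z₂/z₀) / ln(z₁/z₀).
ln(117.0/0.036) = 8.0864, ln(12.0/0.036) = 5.8091
V₂ = 9.18 × 8.0864/5.8091 = 9.18 × 1.3920 = 12.7787 m/s

12.8 m/s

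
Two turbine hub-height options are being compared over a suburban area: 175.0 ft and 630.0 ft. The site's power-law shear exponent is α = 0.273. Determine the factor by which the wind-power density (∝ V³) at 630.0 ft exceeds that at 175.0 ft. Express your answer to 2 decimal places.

2.86

Speed ratio: V_B/V_A = (z_B/z_A)^α = (630.0/175.0)^0.273 = (3.6000)^0.273 = 1.41863
Power-density ratio: P_B/P_A = (V_B/V_A)³ = (1.41863)³ = 2.85504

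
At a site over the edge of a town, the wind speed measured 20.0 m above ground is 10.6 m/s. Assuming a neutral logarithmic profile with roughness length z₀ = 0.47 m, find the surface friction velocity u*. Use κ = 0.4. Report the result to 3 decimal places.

u* ≈ 1.130 m/s

Log law: V(z) = (u*/κ) · ln(z/z₀) ⇒ u* = κ · V / ln(z/z₀)
u* = 0.4 × 10.6 / ln(20.0/0.47) = 0.4 × 10.6 / 3.7508
   = 4.2400 / 3.7508 = 1.1304 m/s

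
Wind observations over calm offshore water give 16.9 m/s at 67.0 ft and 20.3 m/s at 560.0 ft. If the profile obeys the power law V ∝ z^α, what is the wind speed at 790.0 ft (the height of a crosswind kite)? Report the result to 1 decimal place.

20.9 m/s

First find α: α = ln(V₂/V₁)/ln(z₂/z₁) = ln(20.3/16.9)/ln(560.0/67.0) = 0.18331/2.12324 = 0.0863
Extrapolate from 560.0 ft to 790.0 ft: V₃ = 20.3 × (790.0/560.0)^0.0863 = 20.3 × 1.0302 = 20.9121 m/s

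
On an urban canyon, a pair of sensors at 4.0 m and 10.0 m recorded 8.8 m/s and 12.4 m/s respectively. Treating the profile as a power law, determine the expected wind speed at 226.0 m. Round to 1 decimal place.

39.8 m/s

First find α: α = ln(V₂/V₁)/ln(z₂/z₁) = ln(12.4/8.8)/ln(10.0/4.0) = 0.34294/0.91629 = 0.3743
Extrapolate from 10.0 m to 226.0 m: V₃ = 12.4 × (226.0/10.0)^0.3743 = 12.4 × 3.2122 = 39.8319 m/s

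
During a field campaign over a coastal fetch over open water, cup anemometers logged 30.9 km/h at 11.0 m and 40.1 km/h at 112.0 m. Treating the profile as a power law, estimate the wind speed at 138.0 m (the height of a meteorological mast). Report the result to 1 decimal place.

41.1 km/h

First find α: α = ln(V₂/V₁)/ln(z₂/z₁) = ln(40.1/30.9)/ln(112.0/11.0) = 0.26062/2.32060 = 0.1123
Extrapolate from 112.0 m to 138.0 m: V₃ = 40.1 × (138.0/112.0)^0.1123 = 40.1 × 1.0237 = 41.0512 km/h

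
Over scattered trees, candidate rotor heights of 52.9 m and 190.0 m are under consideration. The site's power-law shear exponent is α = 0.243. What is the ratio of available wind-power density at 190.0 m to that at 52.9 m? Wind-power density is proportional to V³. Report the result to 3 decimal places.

Speed ratio: V_B/V_A = (z_B/z_A)^α = (190.0/52.9)^0.243 = (3.5917)^0.243 = 1.36439
Power-density ratio: P_B/P_A = (V_B/V_A)³ = (1.36439)³ = 2.53987

2.540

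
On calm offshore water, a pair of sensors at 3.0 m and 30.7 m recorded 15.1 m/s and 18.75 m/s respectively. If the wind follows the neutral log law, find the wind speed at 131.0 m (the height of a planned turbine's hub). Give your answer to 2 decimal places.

Log law: V ∝ ln(z/z₀). From the pair, with r = V₁/V₂ = 0.80533,
ln z₀ = (ln z₁ − r·ln z₂)/(1 − r) = (1.0986 − 0.80533×3.4243)/0.19467 = -8.5226 → z₀ = 0.0001989 m
V₃ = V₁ · ln(z₃/z₀)/ln(z₁/z₀) = 15.1 × 13.3978/9.6212 = 21.0272 m/s

21.03 m/s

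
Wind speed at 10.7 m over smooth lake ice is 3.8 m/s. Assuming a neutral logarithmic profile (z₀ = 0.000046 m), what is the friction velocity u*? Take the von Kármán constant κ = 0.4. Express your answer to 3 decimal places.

Log law: V(z) = (u*/κ) · ln(z/z₀) ⇒ u* = κ · V / ln(z/z₀)
u* = 0.4 × 3.8 / ln(10.7/0.000046) = 0.4 × 3.8 / 12.3571
   = 1.5200 / 12.3571 = 0.1230 m/s

u* ≈ 0.123 m/s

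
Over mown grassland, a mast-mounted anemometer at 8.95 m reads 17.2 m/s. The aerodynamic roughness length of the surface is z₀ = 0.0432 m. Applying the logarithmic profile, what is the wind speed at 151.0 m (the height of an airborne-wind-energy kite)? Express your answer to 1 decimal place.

26.3 m/s

Log law: V(z) ∝ ln(z/z₀), so V₂/V₁ = ln(z₂/z₀) / ln(z₁/z₀).
ln(151.0/0.0432) = 8.1592, ln(8.95/0.0432) = 5.3336
V₂ = 17.2 × 8.1592/5.3336 = 17.2 × 1.5298 = 26.3122 m/s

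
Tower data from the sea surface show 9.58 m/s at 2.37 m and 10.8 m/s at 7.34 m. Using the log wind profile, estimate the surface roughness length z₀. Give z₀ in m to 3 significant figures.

z₀ ≈ 0.000331 m

Log law: V(z) ∝ ln(z/z₀). With r = V₁/V₂ = 9.58/10.8 = 0.88704,
r · ln(z₂/z₀) = ln(z₁/z₀) ⇒ ln z₀ = (ln z₁ − r·ln z₂)/(1 − r)
ln z₀ = (0.86289 − 0.88704×1.99334) / 0.11296 = -8.0139
z₀ = exp(-8.0139) = 0.0003308 m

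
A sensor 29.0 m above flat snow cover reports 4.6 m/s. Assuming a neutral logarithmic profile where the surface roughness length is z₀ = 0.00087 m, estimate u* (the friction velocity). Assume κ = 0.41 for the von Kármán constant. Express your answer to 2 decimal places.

Log law: V(z) = (u*/κ) · ln(z/z₀) ⇒ u* = κ · V / ln(z/z₀)
u* = 0.41 × 4.6 / ln(29.0/0.00087) = 0.41 × 4.6 / 10.4143
   = 1.8860 / 10.4143 = 0.1811 m/s

u* ≈ 0.18 m/s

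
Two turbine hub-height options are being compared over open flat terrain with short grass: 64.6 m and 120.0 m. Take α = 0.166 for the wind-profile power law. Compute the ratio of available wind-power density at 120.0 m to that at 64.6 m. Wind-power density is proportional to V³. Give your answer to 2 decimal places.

1.36

Speed ratio: V_B/V_A = (z_B/z_A)^α = (120.0/64.6)^0.166 = (1.8576)^0.166 = 1.10827
Power-density ratio: P_B/P_A = (V_B/V_A)³ = (1.10827)³ = 1.36125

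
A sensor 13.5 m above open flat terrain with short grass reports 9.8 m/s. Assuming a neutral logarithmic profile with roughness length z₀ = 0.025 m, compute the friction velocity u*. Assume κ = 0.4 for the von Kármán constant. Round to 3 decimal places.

Log law: V(z) = (u*/κ) · ln(z/z₀) ⇒ u* = κ · V / ln(z/z₀)
u* = 0.4 × 9.8 / ln(13.5/0.025) = 0.4 × 9.8 / 6.2916
   = 3.9200 / 6.2916 = 0.6231 m/s

u* ≈ 0.623 m/s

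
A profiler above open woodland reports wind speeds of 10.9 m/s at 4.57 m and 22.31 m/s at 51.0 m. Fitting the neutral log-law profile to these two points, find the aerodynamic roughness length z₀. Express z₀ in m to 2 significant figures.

Log law: V(z) ∝ ln(z/z₀). With r = V₁/V₂ = 10.9/22.31 = 0.48857,
r · ln(z₂/z₀) = ln(z₁/z₀) ⇒ ln z₀ = (ln z₁ − r·ln z₂)/(1 − r)
ln z₀ = (1.51951 − 0.48857×3.93183) / 0.51143 = -0.7850
z₀ = exp(-0.7850) = 0.4561 m

z₀ ≈ 0.46 m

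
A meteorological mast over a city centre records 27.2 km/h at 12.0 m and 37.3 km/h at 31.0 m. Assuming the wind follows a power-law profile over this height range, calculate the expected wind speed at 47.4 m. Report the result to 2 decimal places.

42.96 km/h

First find α: α = ln(V₂/V₁)/ln(z₂/z₁) = ln(37.3/27.2)/ln(31.0/12.0) = 0.31578/0.94908 = 0.3327
Extrapolate from 31.0 m to 47.4 m: V₃ = 37.3 × (47.4/31.0)^0.3327 = 37.3 × 1.1518 = 42.9603 km/h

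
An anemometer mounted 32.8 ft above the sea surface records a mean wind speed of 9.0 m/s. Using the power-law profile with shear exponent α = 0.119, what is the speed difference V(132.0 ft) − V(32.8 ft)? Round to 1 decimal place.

Power law: V₂ = V₁ · (z₂/z₁)^α = 9.0 × (4.0244)^0.119 = 10.6219 m/s
ΔV = 10.6219 − 9.0 = 1.6219 m/s

1.6 m/s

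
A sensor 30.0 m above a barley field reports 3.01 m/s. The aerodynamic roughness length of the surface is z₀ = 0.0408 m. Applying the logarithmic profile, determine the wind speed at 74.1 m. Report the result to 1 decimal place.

Log law: V(z) ∝ ln(z/z₀), so V₂/V₁ = ln(z₂/z₀) / ln(z₁/z₀).
ln(74.1/0.0408) = 7.5045, ln(30.0/0.0408) = 6.6003
V₂ = 3.01 × 7.5045/6.6003 = 3.01 × 1.1370 = 3.4224 m/s

3.4 m/s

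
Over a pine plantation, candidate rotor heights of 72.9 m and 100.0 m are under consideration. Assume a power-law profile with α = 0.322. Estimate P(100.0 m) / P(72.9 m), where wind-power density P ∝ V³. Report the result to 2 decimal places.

1.36

Speed ratio: V_B/V_A = (z_B/z_A)^α = (100.0/72.9)^0.322 = (1.3717)^0.322 = 1.10714
Power-density ratio: P_B/P_A = (V_B/V_A)³ = (1.10714)³ = 1.35708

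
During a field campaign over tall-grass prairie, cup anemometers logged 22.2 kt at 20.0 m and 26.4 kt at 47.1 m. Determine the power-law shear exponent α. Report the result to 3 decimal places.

α ≈ 0.202

Power law: V₂/V₁ = (z₂/z₁)^α ⇒ α = ln(V₂/V₁) / ln(z₂/z₁)
α = ln(26.4/22.2) / ln(47.1/20.0) = ln(1.1892) / ln(2.3550)
  = 0.17327 / 0.85654 = 0.20229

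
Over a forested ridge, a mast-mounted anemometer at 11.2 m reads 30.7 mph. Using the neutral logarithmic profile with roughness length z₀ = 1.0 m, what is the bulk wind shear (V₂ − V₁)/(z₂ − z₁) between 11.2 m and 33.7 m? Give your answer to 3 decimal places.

0.622 mph/m

Log law: V₂ = V₁ · ln(z₂/z₀)/ln(z₁/z₀) = 30.7 × 3.5175/2.4159 = 44.6983 mph
ΔV/Δz = (44.6983 − 30.7)/(33.7 − 11.2) = 13.9983/22.5000 = 0.62215 mph/m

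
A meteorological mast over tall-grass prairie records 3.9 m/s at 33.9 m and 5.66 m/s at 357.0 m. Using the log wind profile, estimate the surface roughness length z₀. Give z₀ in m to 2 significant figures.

Log law: V(z) ∝ ln(z/z₀). With r = V₁/V₂ = 3.9/5.66 = 0.68905,
r · ln(z₂/z₀) = ln(z₁/z₀) ⇒ ln z₀ = (ln z₁ − r·ln z₂)/(1 − r)
ln z₀ = (3.52342 − 0.68905×5.87774) / 0.31095 = -1.6935
z₀ = exp(-1.6935) = 0.1839 m

z₀ ≈ 0.18 m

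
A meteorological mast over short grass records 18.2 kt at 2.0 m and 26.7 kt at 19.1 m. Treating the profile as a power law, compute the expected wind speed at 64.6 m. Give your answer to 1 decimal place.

First find α: α = ln(V₂/V₁)/ln(z₂/z₁) = ln(26.7/18.2)/ln(19.1/2.0) = 0.38324/2.25654 = 0.1698
Extrapolate from 19.1 m to 64.6 m: V₃ = 26.7 × (64.6/19.1)^0.1698 = 26.7 × 1.2299 = 32.8389 kt

32.8 kt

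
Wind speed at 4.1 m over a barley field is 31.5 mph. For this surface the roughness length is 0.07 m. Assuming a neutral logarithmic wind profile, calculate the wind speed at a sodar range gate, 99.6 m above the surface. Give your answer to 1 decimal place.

56.2 mph

Log law: V(z) ∝ ln(z/z₀), so V₂/V₁ = ln(z₂/z₀) / ln(z₁/z₀).
ln(99.6/0.07) = 7.2604, ln(4.1/0.07) = 4.0702
V₂ = 31.5 × 7.2604/4.0702 = 31.5 × 1.7838 = 56.1890 mph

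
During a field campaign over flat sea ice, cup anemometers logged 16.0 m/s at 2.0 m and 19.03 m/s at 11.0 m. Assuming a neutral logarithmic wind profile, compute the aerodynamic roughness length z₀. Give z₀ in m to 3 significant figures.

z₀ ≈ 0.000246 m

Log law: V(z) ∝ ln(z/z₀). With r = V₁/V₂ = 16.0/19.03 = 0.84078,
r · ln(z₂/z₀) = ln(z₁/z₀) ⇒ ln z₀ = (ln z₁ − r·ln z₂)/(1 − r)
ln z₀ = (0.69315 − 0.84078×2.39790) / 0.15922 = -8.3088
z₀ = exp(-8.3088) = 0.0002463 m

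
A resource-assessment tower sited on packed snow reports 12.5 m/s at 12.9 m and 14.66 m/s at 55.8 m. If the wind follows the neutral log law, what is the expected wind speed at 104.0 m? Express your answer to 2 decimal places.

15.58 m/s

Log law: V ∝ ln(z/z₀). From the pair, with r = V₁/V₂ = 0.85266,
ln z₀ = (ln z₁ − r·ln z₂)/(1 − r) = (2.5572 − 0.85266×4.0218)/0.14734 = -5.9182 → z₀ = 0.002690 m
V₃ = V₁ · ln(z₃/z₀)/ln(z₁/z₀) = 12.5 × 10.5625/8.4754 = 15.5783 m/s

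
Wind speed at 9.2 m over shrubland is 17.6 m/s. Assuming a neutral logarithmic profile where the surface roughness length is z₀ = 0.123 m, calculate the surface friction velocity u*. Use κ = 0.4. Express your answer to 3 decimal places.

u* ≈ 1.632 m/s

Log law: V(z) = (u*/κ) · ln(z/z₀) ⇒ u* = κ · V / ln(z/z₀)
u* = 0.4 × 17.6 / ln(9.2/0.123) = 0.4 × 17.6 / 4.3148
   = 7.0400 / 4.3148 = 1.6316 m/s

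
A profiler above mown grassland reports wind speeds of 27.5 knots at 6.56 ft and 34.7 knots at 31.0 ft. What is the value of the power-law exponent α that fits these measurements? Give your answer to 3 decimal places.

α ≈ 0.150

Power law: V₂/V₁ = (z₂/z₁)^α ⇒ α = ln(V₂/V₁) / ln(z₂/z₁)
α = ln(34.7/27.5) / ln(31.0/6.56) = ln(1.2618) / ln(4.7256)
  = 0.23255 / 1.55300 = 0.14975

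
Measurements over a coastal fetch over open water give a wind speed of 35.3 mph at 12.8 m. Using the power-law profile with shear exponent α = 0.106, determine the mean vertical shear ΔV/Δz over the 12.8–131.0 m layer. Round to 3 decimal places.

Power law: V₂ = V₁ · (z₂/z₁)^α = 35.3 × (10.2344)^0.106 = 45.1691 mph
ΔV/Δz = (45.1691 − 35.3)/(131.0 − 12.8) = 9.8691/118.2000 = 0.08349 mph/m

0.083 mph/m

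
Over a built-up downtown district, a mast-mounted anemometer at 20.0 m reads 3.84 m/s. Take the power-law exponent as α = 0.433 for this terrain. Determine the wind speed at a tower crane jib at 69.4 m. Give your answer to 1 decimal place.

6.6 m/s

Power-law profile: V₂ = V₁ · (z₂/z₁)^α
V₂ = 3.84 × (69.4/20.0)^0.433 = 3.84 × (3.4700)^0.433
    = 3.84 × 1.7138 = 6.5810 m/s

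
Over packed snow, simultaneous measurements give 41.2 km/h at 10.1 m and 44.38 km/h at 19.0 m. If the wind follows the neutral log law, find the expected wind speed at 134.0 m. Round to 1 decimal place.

54.2 km/h

Log law: V ∝ ln(z/z₀). From the pair, with r = V₁/V₂ = 0.92835,
ln z₀ = (ln z₁ − r·ln z₂)/(1 − r) = (2.3125 − 0.92835×2.9444)/0.07165 = -5.8744 → z₀ = 0.002811 m
V₃ = V₁ · ln(z₃/z₀)/ln(z₁/z₀) = 41.2 × 10.7722/8.1869 = 54.2103 km/h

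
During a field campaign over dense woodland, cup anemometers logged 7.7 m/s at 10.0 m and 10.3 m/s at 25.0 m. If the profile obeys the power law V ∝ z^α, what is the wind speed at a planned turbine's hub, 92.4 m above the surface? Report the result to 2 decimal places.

15.60 m/s

First find α: α = ln(V₂/V₁)/ln(z₂/z₁) = ln(10.3/7.7)/ln(25.0/10.0) = 0.29092/0.91629 = 0.3175
Extrapolate from 25.0 m to 92.4 m: V₃ = 10.3 × (92.4/25.0)^0.3175 = 10.3 × 1.5145 = 15.5989 m/s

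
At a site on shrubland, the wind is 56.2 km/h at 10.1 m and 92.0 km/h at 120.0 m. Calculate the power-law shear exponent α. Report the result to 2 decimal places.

Power law: V₂/V₁ = (z₂/z₁)^α ⇒ α = ln(V₂/V₁) / ln(z₂/z₁)
α = ln(92.0/56.2) / ln(120.0/10.1) = ln(1.6370) / ln(11.8812)
  = 0.49287 / 2.47496 = 0.19914

α ≈ 0.20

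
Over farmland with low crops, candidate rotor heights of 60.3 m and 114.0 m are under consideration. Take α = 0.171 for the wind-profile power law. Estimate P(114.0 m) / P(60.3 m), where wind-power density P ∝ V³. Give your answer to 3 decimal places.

1.386

Speed ratio: V_B/V_A = (z_B/z_A)^α = (114.0/60.3)^0.171 = (1.8905)^0.171 = 1.11506
Power-density ratio: P_B/P_A = (V_B/V_A)³ = (1.11506)³ = 1.38640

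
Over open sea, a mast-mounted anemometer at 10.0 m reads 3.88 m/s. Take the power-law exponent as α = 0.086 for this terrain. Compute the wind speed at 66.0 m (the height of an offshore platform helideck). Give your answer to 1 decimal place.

Power-law profile: V₂ = V₁ · (z₂/z₁)^α
V₂ = 3.88 × (66.0/10.0)^0.086 = 3.88 × (6.6000)^0.086
    = 3.88 × 1.1762 = 4.5637 m/s

4.6 m/s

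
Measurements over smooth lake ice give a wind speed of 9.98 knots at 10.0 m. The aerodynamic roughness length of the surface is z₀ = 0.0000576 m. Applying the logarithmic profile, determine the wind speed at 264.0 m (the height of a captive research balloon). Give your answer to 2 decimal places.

Log law: V(z) ∝ ln(z/z₀), so V₂/V₁ = ln(z₂/z₀) / ln(z₁/z₀).
ln(264.0/0.0000576) = 15.3379, ln(10.0/0.0000576) = 12.0646
V₂ = 9.98 × 15.3379/12.0646 = 9.98 × 1.2713 = 12.6878 knots

12.69 knots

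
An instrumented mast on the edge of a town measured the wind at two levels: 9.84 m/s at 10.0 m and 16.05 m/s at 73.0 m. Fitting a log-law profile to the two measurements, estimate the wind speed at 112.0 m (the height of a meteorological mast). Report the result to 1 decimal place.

Log law: V ∝ ln(z/z₀). From the pair, with r = V₁/V₂ = 0.61308,
ln z₀ = (ln z₁ − r·ln z₂)/(1 − r) = (2.3026 − 0.61308×4.2905)/0.38692 = -0.8473 → z₀ = 0.4286 m
V₃ = V₁ · ln(z₃/z₀)/ln(z₁/z₀) = 9.84 × 5.5658/3.1499 = 17.3872 m/s

17.4 m/s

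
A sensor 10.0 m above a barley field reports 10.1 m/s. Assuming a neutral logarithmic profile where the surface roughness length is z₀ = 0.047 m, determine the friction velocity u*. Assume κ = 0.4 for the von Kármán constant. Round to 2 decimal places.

Log law: V(z) = (u*/κ) · ln(z/z₀) ⇒ u* = κ · V / ln(z/z₀)
u* = 0.4 × 10.1 / ln(10.0/0.047) = 0.4 × 10.1 / 5.3602
   = 4.0400 / 5.3602 = 0.7537 m/s

u* ≈ 0.75 m/s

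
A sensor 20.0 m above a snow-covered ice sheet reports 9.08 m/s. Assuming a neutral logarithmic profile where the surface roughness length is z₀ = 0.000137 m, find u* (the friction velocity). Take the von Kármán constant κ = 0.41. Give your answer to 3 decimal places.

u* ≈ 0.313 m/s

Log law: V(z) = (u*/κ) · ln(z/z₀) ⇒ u* = κ · V / ln(z/z₀)
u* = 0.41 × 9.08 / ln(20.0/0.000137) = 0.41 × 9.08 / 11.8913
   = 3.7228 / 11.8913 = 0.3131 m/s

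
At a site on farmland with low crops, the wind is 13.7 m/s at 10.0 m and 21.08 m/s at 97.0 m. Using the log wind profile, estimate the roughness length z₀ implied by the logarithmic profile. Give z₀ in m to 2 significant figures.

Log law: V(z) ∝ ln(z/z₀). With r = V₁/V₂ = 13.7/21.08 = 0.64991,
r · ln(z₂/z₀) = ln(z₁/z₀) ⇒ ln z₀ = (ln z₁ − r·ln z₂)/(1 − r)
ln z₀ = (2.30259 − 0.64991×4.57471) / 0.35009 = -1.9153
z₀ = exp(-1.9153) = 0.1473 m

z₀ ≈ 0.15 m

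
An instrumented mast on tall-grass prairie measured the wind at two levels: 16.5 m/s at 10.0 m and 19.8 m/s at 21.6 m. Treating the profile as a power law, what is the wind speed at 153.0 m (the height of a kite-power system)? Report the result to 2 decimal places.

31.47 m/s

First find α: α = ln(V₂/V₁)/ln(z₂/z₁) = ln(19.8/16.5)/ln(21.6/10.0) = 0.18232/0.77011 = 0.2367
Extrapolate from 21.6 m to 153.0 m: V₃ = 19.8 × (153.0/21.6)^0.2367 = 19.8 × 1.5896 = 31.4744 m/s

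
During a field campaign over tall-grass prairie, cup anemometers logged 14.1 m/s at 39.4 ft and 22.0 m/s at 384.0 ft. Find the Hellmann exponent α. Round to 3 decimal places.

Power law: V₂/V₁ = (z₂/z₁)^α ⇒ α = ln(V₂/V₁) / ln(z₂/z₁)
α = ln(22.0/14.1) / ln(384.0/39.4) = ln(1.5603) / ln(9.7462)
  = 0.44487 / 2.27688 = 0.19539

α ≈ 0.195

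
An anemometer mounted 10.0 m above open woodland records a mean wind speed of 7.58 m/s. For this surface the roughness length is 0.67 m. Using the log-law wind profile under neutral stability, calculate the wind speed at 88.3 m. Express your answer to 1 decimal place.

13.7 m/s

Log law: V(z) ∝ ln(z/z₀), so V₂/V₁ = ln(z₂/z₀) / ln(z₁/z₀).
ln(88.3/0.67) = 4.8812, ln(10.0/0.67) = 2.7031
V₂ = 7.58 × 4.8812/2.7031 = 7.58 × 1.8058 = 13.6880 m/s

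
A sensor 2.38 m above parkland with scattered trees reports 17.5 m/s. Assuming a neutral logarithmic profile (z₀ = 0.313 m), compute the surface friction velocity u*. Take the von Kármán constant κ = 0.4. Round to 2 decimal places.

u* ≈ 3.45 m/s

Log law: V(z) = (u*/κ) · ln(z/z₀) ⇒ u* = κ · V / ln(z/z₀)
u* = 0.4 × 17.5 / ln(2.38/0.313) = 0.4 × 17.5 / 2.0287
   = 7.0000 / 2.0287 = 3.4506 m/s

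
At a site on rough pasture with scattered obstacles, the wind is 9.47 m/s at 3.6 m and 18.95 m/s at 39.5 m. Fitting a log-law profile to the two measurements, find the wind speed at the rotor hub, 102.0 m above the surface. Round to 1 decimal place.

22.7 m/s

Log law: V ∝ ln(z/z₀). From the pair, with r = V₁/V₂ = 0.49974,
ln z₀ = (ln z₁ − r·ln z₂)/(1 − r) = (1.2809 − 0.49974×3.6763)/0.50026 = -1.1119 → z₀ = 0.3289 m
V₃ = V₁ · ln(z₃/z₀)/ln(z₁/z₀) = 9.47 × 5.7369/2.3928 = 22.7045 m/s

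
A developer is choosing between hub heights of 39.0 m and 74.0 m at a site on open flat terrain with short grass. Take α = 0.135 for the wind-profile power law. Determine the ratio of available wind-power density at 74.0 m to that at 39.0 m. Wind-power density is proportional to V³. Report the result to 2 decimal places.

Speed ratio: V_B/V_A = (z_B/z_A)^α = (74.0/39.0)^0.135 = (1.8974)^0.135 = 1.09032
Power-density ratio: P_B/P_A = (V_B/V_A)³ = (1.09032)³ = 1.29616

1.30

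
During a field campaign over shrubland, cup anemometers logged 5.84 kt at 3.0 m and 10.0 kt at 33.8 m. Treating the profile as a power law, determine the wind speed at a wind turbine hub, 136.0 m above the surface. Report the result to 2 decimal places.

First find α: α = ln(V₂/V₁)/ln(z₂/z₁) = ln(10.0/5.84)/ln(33.8/3.0) = 0.53785/2.42185 = 0.2221
Extrapolate from 33.8 m to 136.0 m: V₃ = 10.0 × (136.0/33.8)^0.2221 = 10.0 × 1.3623 = 13.6231 kt

13.62 kt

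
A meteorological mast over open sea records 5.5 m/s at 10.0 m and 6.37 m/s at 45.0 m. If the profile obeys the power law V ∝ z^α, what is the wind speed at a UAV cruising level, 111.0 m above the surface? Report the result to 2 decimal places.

First find α: α = ln(V₂/V₁)/ln(z₂/z₁) = ln(6.37/5.5)/ln(45.0/10.0) = 0.14685/1.50408 = 0.0976
Extrapolate from 45.0 m to 111.0 m: V₃ = 6.37 × (111.0/45.0)^0.0976 = 6.37 × 1.0922 = 6.9570 m/s

6.96 m/s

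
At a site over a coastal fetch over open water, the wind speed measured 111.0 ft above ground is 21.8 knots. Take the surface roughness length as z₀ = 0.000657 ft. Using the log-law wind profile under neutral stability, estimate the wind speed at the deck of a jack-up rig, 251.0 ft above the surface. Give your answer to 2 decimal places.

Log law: V(z) ∝ ln(z/z₀), so V₂/V₁ = ln(z₂/z₀) / ln(z₁/z₀).
ln(251.0/0.000657) = 12.8533, ln(111.0/0.000657) = 12.0374
V₂ = 21.8 × 12.8533/12.0374 = 21.8 × 1.0678 = 23.2777 knots

23.28 knots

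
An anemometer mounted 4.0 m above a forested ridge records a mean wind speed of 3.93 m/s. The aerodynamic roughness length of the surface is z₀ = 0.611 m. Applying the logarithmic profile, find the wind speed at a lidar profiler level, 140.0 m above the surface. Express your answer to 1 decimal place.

Log law: V(z) ∝ ln(z/z₀), so V₂/V₁ = ln(z₂/z₀) / ln(z₁/z₀).
ln(140.0/0.611) = 5.4343, ln(4.0/0.611) = 1.8790
V₂ = 3.93 × 5.4343/1.8790 = 3.93 × 2.8922 = 11.3663 m/s

11.4 m/s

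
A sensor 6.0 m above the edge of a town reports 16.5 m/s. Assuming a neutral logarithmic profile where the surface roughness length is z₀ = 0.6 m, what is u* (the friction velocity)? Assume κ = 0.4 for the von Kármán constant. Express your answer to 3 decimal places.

u* ≈ 2.866 m/s

Log law: V(z) = (u*/κ) · ln(z/z₀) ⇒ u* = κ · V / ln(z/z₀)
u* = 0.4 × 16.5 / ln(6.0/0.6) = 0.4 × 16.5 / 2.3026
   = 6.6000 / 2.3026 = 2.8663 m/s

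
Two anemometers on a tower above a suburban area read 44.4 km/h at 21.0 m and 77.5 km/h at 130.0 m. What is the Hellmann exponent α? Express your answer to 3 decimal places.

Power law: V₂/V₁ = (z₂/z₁)^α ⇒ α = ln(V₂/V₁) / ln(z₂/z₁)
α = ln(77.5/44.4) / ln(130.0/21.0) = ln(1.7455) / ln(6.1905)
  = 0.55704 / 1.82301 = 0.30556

α ≈ 0.306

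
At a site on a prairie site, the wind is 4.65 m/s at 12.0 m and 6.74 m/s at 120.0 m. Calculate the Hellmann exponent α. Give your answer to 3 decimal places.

Power law: V₂/V₁ = (z₂/z₁)^α ⇒ α = ln(V₂/V₁) / ln(z₂/z₁)
α = ln(6.74/4.65) / ln(120.0/12.0) = ln(1.4495) / ln(10.0000)
  = 0.37119 / 2.30259 = 0.16121

α ≈ 0.161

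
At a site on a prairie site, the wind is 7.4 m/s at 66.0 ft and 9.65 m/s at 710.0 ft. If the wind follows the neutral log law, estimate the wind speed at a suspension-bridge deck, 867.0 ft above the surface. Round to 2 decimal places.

9.84 m/s

Log law: V ∝ ln(z/z₀). From the pair, with r = V₁/V₂ = 0.76684,
ln z₀ = (ln z₁ − r·ln z₂)/(1 − r) = (4.1897 − 0.76684×6.5653)/0.23316 = -3.6235 → z₀ = 0.02669 ft
V₃ = V₁ · ln(z₃/z₀)/ln(z₁/z₀) = 7.4 × 10.3885/7.8131 = 9.8392 m/s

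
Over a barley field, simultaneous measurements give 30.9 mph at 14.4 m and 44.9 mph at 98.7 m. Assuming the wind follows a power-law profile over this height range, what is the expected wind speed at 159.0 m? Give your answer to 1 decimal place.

49.3 mph

First find α: α = ln(V₂/V₁)/ln(z₂/z₁) = ln(44.9/30.9)/ln(98.7/14.4) = 0.37368/1.92486 = 0.1941
Extrapolate from 98.7 m to 159.0 m: V₃ = 44.9 × (159.0/98.7)^0.1941 = 44.9 × 1.0970 = 49.2547 mph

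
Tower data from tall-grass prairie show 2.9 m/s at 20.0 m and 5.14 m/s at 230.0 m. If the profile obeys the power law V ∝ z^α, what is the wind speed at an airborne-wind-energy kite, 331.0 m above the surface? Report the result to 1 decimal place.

5.6 m/s

First find α: α = ln(V₂/V₁)/ln(z₂/z₁) = ln(5.14/2.9)/ln(230.0/20.0) = 0.57234/2.44235 = 0.2343
Extrapolate from 230.0 m to 331.0 m: V₃ = 5.14 × (331.0/230.0)^0.2343 = 5.14 × 1.0891 = 5.5977 m/s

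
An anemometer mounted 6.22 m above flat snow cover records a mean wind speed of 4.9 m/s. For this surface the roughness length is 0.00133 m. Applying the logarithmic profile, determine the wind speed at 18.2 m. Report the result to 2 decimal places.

5.52 m/s

Log law: V(z) ∝ ln(z/z₀), so V₂/V₁ = ln(z₂/z₀) / ln(z₁/z₀).
ln(18.2/0.00133) = 9.5240, ln(6.22/0.00133) = 8.4503
V₂ = 4.9 × 9.5240/8.4503 = 4.9 × 1.1271 = 5.5226 m/s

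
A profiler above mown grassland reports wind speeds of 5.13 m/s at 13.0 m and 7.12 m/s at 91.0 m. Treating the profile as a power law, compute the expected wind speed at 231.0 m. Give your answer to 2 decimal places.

8.33 m/s

First find α: α = ln(V₂/V₁)/ln(z₂/z₁) = ln(7.12/5.13)/ln(91.0/13.0) = 0.32780/1.94591 = 0.1685
Extrapolate from 91.0 m to 231.0 m: V₃ = 7.12 × (231.0/91.0)^0.1685 = 7.12 × 1.1699 = 8.3298 m/s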